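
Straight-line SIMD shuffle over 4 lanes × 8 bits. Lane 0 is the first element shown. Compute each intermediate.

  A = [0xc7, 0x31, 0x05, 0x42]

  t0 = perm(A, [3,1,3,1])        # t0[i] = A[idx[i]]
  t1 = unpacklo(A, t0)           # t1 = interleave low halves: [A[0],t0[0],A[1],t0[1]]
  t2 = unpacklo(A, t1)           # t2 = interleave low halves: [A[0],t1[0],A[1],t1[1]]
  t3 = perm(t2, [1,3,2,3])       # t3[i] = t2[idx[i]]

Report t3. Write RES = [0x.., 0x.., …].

  t0: 42 31 42 31
  t1: c7 42 31 31
  t2: c7 c7 31 42
  t3: c7 42 31 42

RES = [0xc7, 0x42, 0x31, 0x42]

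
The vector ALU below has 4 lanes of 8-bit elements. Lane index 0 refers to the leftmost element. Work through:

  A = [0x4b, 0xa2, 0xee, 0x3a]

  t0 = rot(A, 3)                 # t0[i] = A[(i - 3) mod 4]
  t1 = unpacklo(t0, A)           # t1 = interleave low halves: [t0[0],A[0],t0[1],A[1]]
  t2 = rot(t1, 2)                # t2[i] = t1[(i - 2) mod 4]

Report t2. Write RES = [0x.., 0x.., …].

RES = [ 0xee  0xa2  0xa2  0x4b ]

→ t0 |a2|ee|3a|4b|
→ t1 |a2|4b|ee|a2|
→ t2 |ee|a2|a2|4b|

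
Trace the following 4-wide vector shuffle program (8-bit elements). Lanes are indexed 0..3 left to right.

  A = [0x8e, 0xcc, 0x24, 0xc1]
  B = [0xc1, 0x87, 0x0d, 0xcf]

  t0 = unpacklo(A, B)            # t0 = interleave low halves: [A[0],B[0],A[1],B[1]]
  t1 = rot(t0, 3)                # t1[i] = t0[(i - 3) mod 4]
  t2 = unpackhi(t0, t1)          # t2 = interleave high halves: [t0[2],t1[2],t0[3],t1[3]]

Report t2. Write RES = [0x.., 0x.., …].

RES = [ 0xcc  0x87  0x87  0x8e ]

  t0: 8e c1 cc 87
  t1: c1 cc 87 8e
  t2: cc 87 87 8e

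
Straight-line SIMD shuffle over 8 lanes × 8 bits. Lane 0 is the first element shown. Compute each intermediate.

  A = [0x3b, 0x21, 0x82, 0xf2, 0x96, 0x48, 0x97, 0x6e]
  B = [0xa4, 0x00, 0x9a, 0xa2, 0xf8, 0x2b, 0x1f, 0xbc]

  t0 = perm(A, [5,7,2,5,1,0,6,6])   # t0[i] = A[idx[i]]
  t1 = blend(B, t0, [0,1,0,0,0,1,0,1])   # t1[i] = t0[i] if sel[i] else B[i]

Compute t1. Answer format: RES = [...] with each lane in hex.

RES = [0xa4, 0x6e, 0x9a, 0xa2, 0xf8, 0x3b, 0x1f, 0x97]

  t0: 48 6e 82 48 21 3b 97 97
  t1: a4 6e 9a a2 f8 3b 1f 97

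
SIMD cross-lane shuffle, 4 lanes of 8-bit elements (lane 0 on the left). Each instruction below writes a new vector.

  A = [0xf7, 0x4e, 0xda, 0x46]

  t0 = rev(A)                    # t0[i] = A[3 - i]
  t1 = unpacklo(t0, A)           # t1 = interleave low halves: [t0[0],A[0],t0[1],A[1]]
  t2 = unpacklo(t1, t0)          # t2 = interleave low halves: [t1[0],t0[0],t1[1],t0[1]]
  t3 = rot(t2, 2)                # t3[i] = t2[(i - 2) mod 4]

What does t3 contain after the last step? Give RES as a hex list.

  t0: 46 da 4e f7
  t1: 46 f7 da 4e
  t2: 46 46 f7 da
  t3: f7 da 46 46

RES = [0xf7, 0xda, 0x46, 0x46]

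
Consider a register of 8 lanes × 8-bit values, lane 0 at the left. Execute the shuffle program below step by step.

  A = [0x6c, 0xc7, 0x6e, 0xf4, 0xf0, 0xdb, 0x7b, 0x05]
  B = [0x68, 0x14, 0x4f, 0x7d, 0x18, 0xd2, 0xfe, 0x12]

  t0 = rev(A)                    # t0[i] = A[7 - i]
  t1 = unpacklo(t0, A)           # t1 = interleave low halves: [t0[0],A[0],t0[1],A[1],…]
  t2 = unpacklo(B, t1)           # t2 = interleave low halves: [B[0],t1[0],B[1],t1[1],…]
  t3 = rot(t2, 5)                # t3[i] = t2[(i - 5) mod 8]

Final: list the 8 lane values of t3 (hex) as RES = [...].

RES = [ 0x6c  0x4f  0x7b  0x7d  0xc7  0x68  0x05  0x14 ]

t0 = [0x05, 0x7b, 0xdb, 0xf0, 0xf4, 0x6e, 0xc7, 0x6c]
t1 = [0x05, 0x6c, 0x7b, 0xc7, 0xdb, 0x6e, 0xf0, 0xf4]
t2 = [0x68, 0x05, 0x14, 0x6c, 0x4f, 0x7b, 0x7d, 0xc7]
t3 = [0x6c, 0x4f, 0x7b, 0x7d, 0xc7, 0x68, 0x05, 0x14]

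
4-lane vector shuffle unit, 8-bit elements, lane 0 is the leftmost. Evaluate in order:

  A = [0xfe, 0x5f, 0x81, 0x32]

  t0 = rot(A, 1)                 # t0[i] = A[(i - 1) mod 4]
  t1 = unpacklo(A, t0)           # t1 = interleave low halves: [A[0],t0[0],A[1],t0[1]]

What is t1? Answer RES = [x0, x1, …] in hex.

RES = [ 0xfe  0x32  0x5f  0xfe ]

  t0: 32 fe 5f 81
  t1: fe 32 5f fe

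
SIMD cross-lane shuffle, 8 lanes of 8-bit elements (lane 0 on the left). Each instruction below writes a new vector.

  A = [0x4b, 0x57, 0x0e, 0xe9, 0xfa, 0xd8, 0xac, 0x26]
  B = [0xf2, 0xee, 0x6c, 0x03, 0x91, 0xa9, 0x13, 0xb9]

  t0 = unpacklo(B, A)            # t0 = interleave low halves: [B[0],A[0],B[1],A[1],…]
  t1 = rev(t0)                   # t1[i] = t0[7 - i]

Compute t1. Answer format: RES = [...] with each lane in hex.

RES = [ 0xe9  0x03  0x0e  0x6c  0x57  0xee  0x4b  0xf2 ]

  t0: f2 4b ee 57 6c 0e 03 e9
  t1: e9 03 0e 6c 57 ee 4b f2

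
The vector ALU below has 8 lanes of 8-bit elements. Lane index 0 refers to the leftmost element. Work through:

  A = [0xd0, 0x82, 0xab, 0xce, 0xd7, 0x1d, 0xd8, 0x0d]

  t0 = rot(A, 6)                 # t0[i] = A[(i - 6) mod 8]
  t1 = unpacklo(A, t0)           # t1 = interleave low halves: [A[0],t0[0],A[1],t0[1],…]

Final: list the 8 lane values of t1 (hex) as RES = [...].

t0 = [0xab, 0xce, 0xd7, 0x1d, 0xd8, 0x0d, 0xd0, 0x82]
t1 = [0xd0, 0xab, 0x82, 0xce, 0xab, 0xd7, 0xce, 0x1d]

RES = [0xd0, 0xab, 0x82, 0xce, 0xab, 0xd7, 0xce, 0x1d]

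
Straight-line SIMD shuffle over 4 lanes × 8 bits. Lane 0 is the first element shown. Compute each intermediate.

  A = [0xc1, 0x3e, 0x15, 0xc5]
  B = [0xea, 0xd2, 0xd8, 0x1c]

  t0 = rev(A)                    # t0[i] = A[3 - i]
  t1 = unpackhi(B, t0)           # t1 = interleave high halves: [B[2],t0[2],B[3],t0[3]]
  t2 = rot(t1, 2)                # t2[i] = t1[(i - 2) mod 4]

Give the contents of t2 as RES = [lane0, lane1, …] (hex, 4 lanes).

  t0: c5 15 3e c1
  t1: d8 3e 1c c1
  t2: 1c c1 d8 3e

RES = [0x1c, 0xc1, 0xd8, 0x3e]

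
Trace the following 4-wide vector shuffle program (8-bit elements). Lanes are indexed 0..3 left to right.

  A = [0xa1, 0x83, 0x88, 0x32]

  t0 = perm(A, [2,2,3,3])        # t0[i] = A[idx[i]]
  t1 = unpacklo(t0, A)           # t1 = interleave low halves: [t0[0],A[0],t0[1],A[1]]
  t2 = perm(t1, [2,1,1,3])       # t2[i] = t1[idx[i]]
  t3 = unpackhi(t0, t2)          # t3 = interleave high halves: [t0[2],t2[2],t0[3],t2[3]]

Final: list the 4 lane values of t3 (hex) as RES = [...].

RES = [0x32, 0xa1, 0x32, 0x83]

→ t0 |88|88|32|32|
→ t1 |88|a1|88|83|
→ t2 |88|a1|a1|83|
→ t3 |32|a1|32|83|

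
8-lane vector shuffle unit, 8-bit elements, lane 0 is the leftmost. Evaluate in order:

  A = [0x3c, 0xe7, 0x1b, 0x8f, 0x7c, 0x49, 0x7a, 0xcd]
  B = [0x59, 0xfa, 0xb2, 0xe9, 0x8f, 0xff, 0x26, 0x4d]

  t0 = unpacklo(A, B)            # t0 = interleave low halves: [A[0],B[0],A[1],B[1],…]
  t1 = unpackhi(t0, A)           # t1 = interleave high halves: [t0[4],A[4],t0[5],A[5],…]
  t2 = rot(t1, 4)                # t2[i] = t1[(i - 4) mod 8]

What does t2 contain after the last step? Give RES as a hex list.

  t0: 3c 59 e7 fa 1b b2 8f e9
  t1: 1b 7c b2 49 8f 7a e9 cd
  t2: 8f 7a e9 cd 1b 7c b2 49

RES = [0x8f, 0x7a, 0xe9, 0xcd, 0x1b, 0x7c, 0xb2, 0x49]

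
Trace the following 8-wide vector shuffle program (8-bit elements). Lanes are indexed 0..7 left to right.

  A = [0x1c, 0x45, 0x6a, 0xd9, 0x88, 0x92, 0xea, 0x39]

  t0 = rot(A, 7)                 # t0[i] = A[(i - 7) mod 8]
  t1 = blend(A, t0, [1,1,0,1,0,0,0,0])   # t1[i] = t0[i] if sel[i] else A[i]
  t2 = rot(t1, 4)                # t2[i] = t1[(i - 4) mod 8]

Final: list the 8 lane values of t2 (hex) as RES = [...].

RES = [ 0x88  0x92  0xea  0x39  0x45  0x6a  0x6a  0x88 ]

  t0: 45 6a d9 88 92 ea 39 1c
  t1: 45 6a 6a 88 88 92 ea 39
  t2: 88 92 ea 39 45 6a 6a 88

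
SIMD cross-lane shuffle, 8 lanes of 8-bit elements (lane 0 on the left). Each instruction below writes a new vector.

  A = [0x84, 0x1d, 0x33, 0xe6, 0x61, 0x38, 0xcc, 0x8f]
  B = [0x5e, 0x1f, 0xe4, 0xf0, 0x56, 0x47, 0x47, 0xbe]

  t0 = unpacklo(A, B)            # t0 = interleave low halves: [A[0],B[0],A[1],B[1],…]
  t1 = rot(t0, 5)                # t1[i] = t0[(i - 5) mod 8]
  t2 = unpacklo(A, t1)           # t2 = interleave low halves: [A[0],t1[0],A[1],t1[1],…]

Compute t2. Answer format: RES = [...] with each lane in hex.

RES = [ 0x84  0x1f  0x1d  0x33  0x33  0xe4  0xe6  0xe6 ]

  t0: 84 5e 1d 1f 33 e4 e6 f0
  t1: 1f 33 e4 e6 f0 84 5e 1d
  t2: 84 1f 1d 33 33 e4 e6 e6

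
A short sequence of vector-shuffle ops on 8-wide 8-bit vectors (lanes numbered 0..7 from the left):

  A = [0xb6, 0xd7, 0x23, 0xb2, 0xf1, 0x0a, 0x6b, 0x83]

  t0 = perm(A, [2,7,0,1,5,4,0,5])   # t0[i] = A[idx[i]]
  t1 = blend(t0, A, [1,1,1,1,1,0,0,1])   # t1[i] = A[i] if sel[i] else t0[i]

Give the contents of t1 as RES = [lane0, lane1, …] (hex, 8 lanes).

RES = [0xb6, 0xd7, 0x23, 0xb2, 0xf1, 0xf1, 0xb6, 0x83]

t0 = [0x23, 0x83, 0xb6, 0xd7, 0x0a, 0xf1, 0xb6, 0x0a]
t1 = [0xb6, 0xd7, 0x23, 0xb2, 0xf1, 0xf1, 0xb6, 0x83]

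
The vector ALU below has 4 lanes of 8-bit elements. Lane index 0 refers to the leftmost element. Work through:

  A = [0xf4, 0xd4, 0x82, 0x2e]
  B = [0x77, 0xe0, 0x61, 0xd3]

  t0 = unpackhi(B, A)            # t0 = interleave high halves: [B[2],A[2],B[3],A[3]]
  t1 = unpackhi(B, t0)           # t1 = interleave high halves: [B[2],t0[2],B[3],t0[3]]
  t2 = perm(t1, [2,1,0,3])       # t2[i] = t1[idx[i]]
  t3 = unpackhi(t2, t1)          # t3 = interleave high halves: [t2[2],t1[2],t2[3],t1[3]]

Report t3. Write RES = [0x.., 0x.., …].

RES = [0x61, 0xd3, 0x2e, 0x2e]

t0 = [0x61, 0x82, 0xd3, 0x2e]
t1 = [0x61, 0xd3, 0xd3, 0x2e]
t2 = [0xd3, 0xd3, 0x61, 0x2e]
t3 = [0x61, 0xd3, 0x2e, 0x2e]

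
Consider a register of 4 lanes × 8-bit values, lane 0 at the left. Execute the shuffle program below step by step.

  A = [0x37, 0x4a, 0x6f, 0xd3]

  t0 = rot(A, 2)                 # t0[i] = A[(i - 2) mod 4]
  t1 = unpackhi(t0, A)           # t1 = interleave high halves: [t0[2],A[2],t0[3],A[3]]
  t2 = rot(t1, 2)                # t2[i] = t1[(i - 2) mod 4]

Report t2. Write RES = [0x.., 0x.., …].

RES = [ 0x4a  0xd3  0x37  0x6f ]

t0 = [0x6f, 0xd3, 0x37, 0x4a]
t1 = [0x37, 0x6f, 0x4a, 0xd3]
t2 = [0x4a, 0xd3, 0x37, 0x6f]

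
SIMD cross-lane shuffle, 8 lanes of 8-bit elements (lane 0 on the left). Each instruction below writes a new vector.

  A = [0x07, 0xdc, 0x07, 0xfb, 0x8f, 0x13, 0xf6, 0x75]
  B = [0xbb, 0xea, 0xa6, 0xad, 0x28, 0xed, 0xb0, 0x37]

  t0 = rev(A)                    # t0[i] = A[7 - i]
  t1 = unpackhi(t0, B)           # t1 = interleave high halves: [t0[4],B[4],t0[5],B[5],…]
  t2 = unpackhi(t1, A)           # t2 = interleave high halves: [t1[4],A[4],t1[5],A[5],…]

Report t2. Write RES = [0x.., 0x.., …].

RES = [ 0xdc  0x8f  0xb0  0x13  0x07  0xf6  0x37  0x75 ]

  t0: 75 f6 13 8f fb 07 dc 07
  t1: fb 28 07 ed dc b0 07 37
  t2: dc 8f b0 13 07 f6 37 75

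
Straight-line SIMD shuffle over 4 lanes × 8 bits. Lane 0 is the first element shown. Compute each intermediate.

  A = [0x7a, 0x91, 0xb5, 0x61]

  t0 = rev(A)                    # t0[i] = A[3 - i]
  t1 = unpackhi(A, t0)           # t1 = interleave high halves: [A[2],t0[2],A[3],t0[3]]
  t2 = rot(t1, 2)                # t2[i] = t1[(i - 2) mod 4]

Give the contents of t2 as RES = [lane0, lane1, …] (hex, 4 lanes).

  t0: 61 b5 91 7a
  t1: b5 91 61 7a
  t2: 61 7a b5 91

RES = [0x61, 0x7a, 0xb5, 0x91]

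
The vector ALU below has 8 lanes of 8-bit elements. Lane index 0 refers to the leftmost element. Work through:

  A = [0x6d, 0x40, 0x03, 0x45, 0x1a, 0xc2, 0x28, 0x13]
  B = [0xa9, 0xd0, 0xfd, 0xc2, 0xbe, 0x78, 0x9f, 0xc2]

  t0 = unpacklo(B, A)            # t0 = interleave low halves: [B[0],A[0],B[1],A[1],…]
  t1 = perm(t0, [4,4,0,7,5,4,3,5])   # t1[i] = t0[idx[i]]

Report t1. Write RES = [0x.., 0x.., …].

RES = [ 0xfd  0xfd  0xa9  0x45  0x03  0xfd  0x40  0x03 ]

→ t0 |a9|6d|d0|40|fd|03|c2|45|
→ t1 |fd|fd|a9|45|03|fd|40|03|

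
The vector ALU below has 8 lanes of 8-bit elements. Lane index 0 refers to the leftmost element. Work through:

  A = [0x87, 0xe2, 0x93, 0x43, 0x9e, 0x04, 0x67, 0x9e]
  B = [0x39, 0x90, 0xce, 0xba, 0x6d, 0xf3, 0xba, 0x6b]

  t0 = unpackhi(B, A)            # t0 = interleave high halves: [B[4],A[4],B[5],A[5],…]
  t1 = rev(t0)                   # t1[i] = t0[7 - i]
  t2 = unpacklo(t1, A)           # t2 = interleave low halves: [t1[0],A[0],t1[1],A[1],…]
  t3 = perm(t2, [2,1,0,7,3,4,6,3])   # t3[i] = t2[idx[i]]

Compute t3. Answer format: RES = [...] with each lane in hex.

RES = [0x6b, 0x87, 0x9e, 0x43, 0xe2, 0x67, 0xba, 0xe2]

→ t0 |6d|9e|f3|04|ba|67|6b|9e|
→ t1 |9e|6b|67|ba|04|f3|9e|6d|
→ t2 |9e|87|6b|e2|67|93|ba|43|
→ t3 |6b|87|9e|43|e2|67|ba|e2|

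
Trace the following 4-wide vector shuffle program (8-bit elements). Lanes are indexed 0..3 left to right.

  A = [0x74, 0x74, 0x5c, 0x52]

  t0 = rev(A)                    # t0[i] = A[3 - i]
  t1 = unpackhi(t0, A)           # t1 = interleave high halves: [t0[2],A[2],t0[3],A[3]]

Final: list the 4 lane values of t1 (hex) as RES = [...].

  t0: 52 5c 74 74
  t1: 74 5c 74 52

RES = [ 0x74  0x5c  0x74  0x52 ]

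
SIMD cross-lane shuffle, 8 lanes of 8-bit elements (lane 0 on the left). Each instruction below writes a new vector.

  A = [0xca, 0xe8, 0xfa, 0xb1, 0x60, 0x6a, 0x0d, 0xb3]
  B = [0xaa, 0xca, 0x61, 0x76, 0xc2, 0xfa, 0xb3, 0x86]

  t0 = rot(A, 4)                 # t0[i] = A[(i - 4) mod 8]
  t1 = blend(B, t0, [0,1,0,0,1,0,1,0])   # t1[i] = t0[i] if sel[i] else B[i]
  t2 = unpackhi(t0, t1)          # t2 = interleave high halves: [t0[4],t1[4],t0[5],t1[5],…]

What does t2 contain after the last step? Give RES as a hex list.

RES = [0xca, 0xca, 0xe8, 0xfa, 0xfa, 0xfa, 0xb1, 0x86]

t0 = [0x60, 0x6a, 0x0d, 0xb3, 0xca, 0xe8, 0xfa, 0xb1]
t1 = [0xaa, 0x6a, 0x61, 0x76, 0xca, 0xfa, 0xfa, 0x86]
t2 = [0xca, 0xca, 0xe8, 0xfa, 0xfa, 0xfa, 0xb1, 0x86]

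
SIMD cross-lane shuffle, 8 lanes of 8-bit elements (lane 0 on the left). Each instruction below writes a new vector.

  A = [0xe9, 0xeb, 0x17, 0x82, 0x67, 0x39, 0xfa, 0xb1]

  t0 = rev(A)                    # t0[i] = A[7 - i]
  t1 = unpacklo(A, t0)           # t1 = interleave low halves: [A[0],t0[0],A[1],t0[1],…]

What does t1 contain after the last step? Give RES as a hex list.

RES = [ 0xe9  0xb1  0xeb  0xfa  0x17  0x39  0x82  0x67 ]

  t0: b1 fa 39 67 82 17 eb e9
  t1: e9 b1 eb fa 17 39 82 67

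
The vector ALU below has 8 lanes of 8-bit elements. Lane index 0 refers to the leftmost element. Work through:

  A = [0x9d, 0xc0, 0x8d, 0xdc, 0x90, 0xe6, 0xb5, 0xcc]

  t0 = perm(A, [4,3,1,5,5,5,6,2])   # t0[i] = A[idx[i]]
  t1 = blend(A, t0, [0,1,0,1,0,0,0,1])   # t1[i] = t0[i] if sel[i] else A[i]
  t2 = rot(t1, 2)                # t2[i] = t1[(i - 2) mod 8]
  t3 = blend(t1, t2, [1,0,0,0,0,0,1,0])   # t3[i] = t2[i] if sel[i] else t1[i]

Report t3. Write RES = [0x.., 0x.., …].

RES = [ 0xb5  0xdc  0x8d  0xe6  0x90  0xe6  0x90  0x8d ]

t0 = [0x90, 0xdc, 0xc0, 0xe6, 0xe6, 0xe6, 0xb5, 0x8d]
t1 = [0x9d, 0xdc, 0x8d, 0xe6, 0x90, 0xe6, 0xb5, 0x8d]
t2 = [0xb5, 0x8d, 0x9d, 0xdc, 0x8d, 0xe6, 0x90, 0xe6]
t3 = [0xb5, 0xdc, 0x8d, 0xe6, 0x90, 0xe6, 0x90, 0x8d]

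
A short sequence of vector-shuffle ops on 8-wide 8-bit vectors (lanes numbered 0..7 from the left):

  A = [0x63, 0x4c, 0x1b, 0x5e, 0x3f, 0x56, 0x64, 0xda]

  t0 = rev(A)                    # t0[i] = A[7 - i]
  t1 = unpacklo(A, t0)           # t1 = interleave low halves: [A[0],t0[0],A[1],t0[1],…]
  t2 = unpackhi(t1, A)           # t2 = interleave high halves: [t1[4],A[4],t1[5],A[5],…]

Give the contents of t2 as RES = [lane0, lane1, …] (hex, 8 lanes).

t0 = [0xda, 0x64, 0x56, 0x3f, 0x5e, 0x1b, 0x4c, 0x63]
t1 = [0x63, 0xda, 0x4c, 0x64, 0x1b, 0x56, 0x5e, 0x3f]
t2 = [0x1b, 0x3f, 0x56, 0x56, 0x5e, 0x64, 0x3f, 0xda]

RES = [ 0x1b  0x3f  0x56  0x56  0x5e  0x64  0x3f  0xda ]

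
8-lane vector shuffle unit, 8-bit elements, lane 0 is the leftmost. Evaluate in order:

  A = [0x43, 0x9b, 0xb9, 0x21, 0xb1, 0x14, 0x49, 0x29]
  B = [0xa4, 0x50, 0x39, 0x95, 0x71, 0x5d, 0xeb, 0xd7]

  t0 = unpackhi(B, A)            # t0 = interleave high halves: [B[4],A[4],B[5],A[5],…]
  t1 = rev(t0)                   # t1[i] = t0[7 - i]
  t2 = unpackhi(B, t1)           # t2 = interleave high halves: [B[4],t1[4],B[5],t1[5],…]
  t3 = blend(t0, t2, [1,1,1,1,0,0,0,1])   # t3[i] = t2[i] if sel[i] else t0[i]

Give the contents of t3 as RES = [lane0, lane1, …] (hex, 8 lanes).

RES = [ 0x71  0x14  0x5d  0x5d  0xeb  0x49  0xd7  0x71 ]

t0 = [0x71, 0xb1, 0x5d, 0x14, 0xeb, 0x49, 0xd7, 0x29]
t1 = [0x29, 0xd7, 0x49, 0xeb, 0x14, 0x5d, 0xb1, 0x71]
t2 = [0x71, 0x14, 0x5d, 0x5d, 0xeb, 0xb1, 0xd7, 0x71]
t3 = [0x71, 0x14, 0x5d, 0x5d, 0xeb, 0x49, 0xd7, 0x71]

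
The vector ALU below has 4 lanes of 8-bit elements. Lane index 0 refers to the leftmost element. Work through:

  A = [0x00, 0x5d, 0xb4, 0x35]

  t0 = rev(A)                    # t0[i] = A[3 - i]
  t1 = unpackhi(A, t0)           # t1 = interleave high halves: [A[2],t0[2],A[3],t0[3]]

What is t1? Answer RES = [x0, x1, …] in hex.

t0 = [0x35, 0xb4, 0x5d, 0x00]
t1 = [0xb4, 0x5d, 0x35, 0x00]

RES = [0xb4, 0x5d, 0x35, 0x00]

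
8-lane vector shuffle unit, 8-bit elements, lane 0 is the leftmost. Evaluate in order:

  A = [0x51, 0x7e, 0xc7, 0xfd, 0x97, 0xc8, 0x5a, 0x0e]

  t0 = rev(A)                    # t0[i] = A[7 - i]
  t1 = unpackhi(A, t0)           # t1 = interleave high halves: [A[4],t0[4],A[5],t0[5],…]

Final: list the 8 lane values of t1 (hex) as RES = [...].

  t0: 0e 5a c8 97 fd c7 7e 51
  t1: 97 fd c8 c7 5a 7e 0e 51

RES = [ 0x97  0xfd  0xc8  0xc7  0x5a  0x7e  0x0e  0x51 ]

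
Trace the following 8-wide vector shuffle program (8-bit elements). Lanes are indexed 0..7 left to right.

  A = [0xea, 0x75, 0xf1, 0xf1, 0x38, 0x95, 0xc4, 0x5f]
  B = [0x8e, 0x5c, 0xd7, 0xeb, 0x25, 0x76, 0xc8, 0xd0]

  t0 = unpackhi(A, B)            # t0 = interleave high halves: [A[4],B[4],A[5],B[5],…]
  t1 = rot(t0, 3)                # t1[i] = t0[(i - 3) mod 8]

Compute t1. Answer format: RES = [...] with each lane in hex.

  t0: 38 25 95 76 c4 c8 5f d0
  t1: c8 5f d0 38 25 95 76 c4

RES = [0xc8, 0x5f, 0xd0, 0x38, 0x25, 0x95, 0x76, 0xc4]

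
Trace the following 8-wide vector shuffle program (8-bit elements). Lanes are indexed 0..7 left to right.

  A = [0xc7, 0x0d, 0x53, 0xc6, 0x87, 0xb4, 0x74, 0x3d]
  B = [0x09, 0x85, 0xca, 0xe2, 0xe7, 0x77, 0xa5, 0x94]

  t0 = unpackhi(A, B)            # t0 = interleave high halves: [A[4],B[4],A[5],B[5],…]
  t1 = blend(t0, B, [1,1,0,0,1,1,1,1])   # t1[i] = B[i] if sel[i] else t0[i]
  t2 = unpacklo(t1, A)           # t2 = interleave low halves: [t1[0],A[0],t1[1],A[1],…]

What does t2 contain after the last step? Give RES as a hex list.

RES = [ 0x09  0xc7  0x85  0x0d  0xb4  0x53  0x77  0xc6 ]

  t0: 87 e7 b4 77 74 a5 3d 94
  t1: 09 85 b4 77 e7 77 a5 94
  t2: 09 c7 85 0d b4 53 77 c6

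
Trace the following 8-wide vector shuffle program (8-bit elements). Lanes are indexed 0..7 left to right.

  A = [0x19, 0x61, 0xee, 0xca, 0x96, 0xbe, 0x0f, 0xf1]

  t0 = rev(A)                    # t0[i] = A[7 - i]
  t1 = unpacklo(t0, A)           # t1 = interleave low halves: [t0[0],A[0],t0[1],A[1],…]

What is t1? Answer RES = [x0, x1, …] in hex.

  t0: f1 0f be 96 ca ee 61 19
  t1: f1 19 0f 61 be ee 96 ca

RES = [ 0xf1  0x19  0x0f  0x61  0xbe  0xee  0x96  0xca ]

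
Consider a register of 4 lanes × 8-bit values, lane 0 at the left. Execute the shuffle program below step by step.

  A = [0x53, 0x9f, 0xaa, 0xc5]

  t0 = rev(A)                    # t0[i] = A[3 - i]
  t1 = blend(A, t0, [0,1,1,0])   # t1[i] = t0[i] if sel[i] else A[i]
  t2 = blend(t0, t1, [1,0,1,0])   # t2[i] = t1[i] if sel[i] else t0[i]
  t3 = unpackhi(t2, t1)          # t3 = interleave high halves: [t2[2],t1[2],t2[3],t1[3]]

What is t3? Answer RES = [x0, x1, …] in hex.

RES = [ 0x9f  0x9f  0x53  0xc5 ]

t0 = [0xc5, 0xaa, 0x9f, 0x53]
t1 = [0x53, 0xaa, 0x9f, 0xc5]
t2 = [0x53, 0xaa, 0x9f, 0x53]
t3 = [0x9f, 0x9f, 0x53, 0xc5]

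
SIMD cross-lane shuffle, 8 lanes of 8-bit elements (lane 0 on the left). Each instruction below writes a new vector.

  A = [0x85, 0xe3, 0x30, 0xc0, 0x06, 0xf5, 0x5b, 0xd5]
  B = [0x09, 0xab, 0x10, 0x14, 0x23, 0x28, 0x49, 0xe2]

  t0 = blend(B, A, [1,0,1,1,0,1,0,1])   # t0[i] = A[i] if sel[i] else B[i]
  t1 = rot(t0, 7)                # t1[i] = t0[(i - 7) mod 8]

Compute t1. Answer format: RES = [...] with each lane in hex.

t0 = [0x85, 0xab, 0x30, 0xc0, 0x23, 0xf5, 0x49, 0xd5]
t1 = [0xab, 0x30, 0xc0, 0x23, 0xf5, 0x49, 0xd5, 0x85]

RES = [ 0xab  0x30  0xc0  0x23  0xf5  0x49  0xd5  0x85 ]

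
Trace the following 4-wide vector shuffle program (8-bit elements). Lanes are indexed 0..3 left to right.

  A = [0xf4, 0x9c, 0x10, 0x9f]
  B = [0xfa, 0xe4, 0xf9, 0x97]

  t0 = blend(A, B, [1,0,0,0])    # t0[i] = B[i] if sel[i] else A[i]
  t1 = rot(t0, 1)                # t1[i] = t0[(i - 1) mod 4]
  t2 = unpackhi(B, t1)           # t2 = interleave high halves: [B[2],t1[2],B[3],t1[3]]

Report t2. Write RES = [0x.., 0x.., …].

RES = [0xf9, 0x9c, 0x97, 0x10]

→ t0 |fa|9c|10|9f|
→ t1 |9f|fa|9c|10|
→ t2 |f9|9c|97|10|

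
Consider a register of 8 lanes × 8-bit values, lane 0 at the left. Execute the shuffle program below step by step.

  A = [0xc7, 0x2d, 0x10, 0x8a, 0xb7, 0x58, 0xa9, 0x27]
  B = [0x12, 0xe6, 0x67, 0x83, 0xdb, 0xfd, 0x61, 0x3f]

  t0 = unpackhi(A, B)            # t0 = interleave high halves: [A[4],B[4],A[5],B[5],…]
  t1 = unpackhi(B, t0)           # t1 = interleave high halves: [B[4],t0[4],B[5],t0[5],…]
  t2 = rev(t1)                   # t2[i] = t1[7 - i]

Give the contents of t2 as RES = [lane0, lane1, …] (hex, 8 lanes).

RES = [ 0x3f  0x3f  0x27  0x61  0x61  0xfd  0xa9  0xdb ]

  t0: b7 db 58 fd a9 61 27 3f
  t1: db a9 fd 61 61 27 3f 3f
  t2: 3f 3f 27 61 61 fd a9 db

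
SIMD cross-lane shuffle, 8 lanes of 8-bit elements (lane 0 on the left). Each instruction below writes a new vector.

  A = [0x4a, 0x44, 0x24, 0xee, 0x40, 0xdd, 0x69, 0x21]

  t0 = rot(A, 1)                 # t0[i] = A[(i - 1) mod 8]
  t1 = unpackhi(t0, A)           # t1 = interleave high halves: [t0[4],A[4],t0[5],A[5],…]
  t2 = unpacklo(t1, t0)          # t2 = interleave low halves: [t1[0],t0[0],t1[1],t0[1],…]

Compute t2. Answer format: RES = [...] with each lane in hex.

RES = [0xee, 0x21, 0x40, 0x4a, 0x40, 0x44, 0xdd, 0x24]

  t0: 21 4a 44 24 ee 40 dd 69
  t1: ee 40 40 dd dd 69 69 21
  t2: ee 21 40 4a 40 44 dd 24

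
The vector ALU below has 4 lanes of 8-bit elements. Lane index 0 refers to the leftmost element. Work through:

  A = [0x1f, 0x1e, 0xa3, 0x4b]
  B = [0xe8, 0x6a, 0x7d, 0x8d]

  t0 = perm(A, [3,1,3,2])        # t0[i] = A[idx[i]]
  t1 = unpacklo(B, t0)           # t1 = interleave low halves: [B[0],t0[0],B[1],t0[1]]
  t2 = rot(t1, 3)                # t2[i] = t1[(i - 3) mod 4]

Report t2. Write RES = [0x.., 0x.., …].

t0 = [0x4b, 0x1e, 0x4b, 0xa3]
t1 = [0xe8, 0x4b, 0x6a, 0x1e]
t2 = [0x4b, 0x6a, 0x1e, 0xe8]

RES = [0x4b, 0x6a, 0x1e, 0xe8]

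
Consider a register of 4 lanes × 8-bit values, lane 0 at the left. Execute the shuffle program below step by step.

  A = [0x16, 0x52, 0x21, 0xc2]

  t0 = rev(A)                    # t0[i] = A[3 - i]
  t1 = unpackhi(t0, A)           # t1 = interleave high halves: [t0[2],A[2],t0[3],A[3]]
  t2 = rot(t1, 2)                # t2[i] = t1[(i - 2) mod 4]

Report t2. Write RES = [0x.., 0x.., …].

RES = [ 0x16  0xc2  0x52  0x21 ]

  t0: c2 21 52 16
  t1: 52 21 16 c2
  t2: 16 c2 52 21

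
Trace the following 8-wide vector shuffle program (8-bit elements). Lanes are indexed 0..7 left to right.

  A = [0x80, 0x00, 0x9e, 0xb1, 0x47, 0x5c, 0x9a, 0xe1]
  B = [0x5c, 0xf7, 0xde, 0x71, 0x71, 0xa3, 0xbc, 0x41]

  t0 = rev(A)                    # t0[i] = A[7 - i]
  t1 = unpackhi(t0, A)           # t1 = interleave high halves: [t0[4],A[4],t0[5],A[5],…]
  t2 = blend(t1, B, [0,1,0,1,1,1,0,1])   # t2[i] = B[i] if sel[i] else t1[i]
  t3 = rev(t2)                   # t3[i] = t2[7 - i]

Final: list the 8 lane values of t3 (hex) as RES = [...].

RES = [ 0x41  0x80  0xa3  0x71  0x71  0x9e  0xf7  0xb1 ]

  t0: e1 9a 5c 47 b1 9e 00 80
  t1: b1 47 9e 5c 00 9a 80 e1
  t2: b1 f7 9e 71 71 a3 80 41
  t3: 41 80 a3 71 71 9e f7 b1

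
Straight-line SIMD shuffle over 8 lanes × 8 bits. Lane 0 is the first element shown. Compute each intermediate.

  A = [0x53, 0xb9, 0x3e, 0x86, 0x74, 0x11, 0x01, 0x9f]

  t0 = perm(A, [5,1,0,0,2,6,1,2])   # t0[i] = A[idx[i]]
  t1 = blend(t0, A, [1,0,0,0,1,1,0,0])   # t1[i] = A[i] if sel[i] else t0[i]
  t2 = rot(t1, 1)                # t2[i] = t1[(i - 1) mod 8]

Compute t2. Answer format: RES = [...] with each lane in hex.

RES = [0x3e, 0x53, 0xb9, 0x53, 0x53, 0x74, 0x11, 0xb9]

t0 = [0x11, 0xb9, 0x53, 0x53, 0x3e, 0x01, 0xb9, 0x3e]
t1 = [0x53, 0xb9, 0x53, 0x53, 0x74, 0x11, 0xb9, 0x3e]
t2 = [0x3e, 0x53, 0xb9, 0x53, 0x53, 0x74, 0x11, 0xb9]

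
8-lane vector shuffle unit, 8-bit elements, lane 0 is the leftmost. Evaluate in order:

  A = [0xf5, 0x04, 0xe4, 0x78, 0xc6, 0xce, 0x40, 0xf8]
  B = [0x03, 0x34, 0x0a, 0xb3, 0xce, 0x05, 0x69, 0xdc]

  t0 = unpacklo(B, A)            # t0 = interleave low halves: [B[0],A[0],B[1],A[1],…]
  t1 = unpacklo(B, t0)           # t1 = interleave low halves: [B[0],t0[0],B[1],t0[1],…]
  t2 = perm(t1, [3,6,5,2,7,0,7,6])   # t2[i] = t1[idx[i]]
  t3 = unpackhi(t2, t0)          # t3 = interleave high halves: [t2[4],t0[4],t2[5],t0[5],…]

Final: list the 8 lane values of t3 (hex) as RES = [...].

  t0: 03 f5 34 04 0a e4 b3 78
  t1: 03 03 34 f5 0a 34 b3 04
  t2: f5 b3 34 34 04 03 04 b3
  t3: 04 0a 03 e4 04 b3 b3 78

RES = [0x04, 0x0a, 0x03, 0xe4, 0x04, 0xb3, 0xb3, 0x78]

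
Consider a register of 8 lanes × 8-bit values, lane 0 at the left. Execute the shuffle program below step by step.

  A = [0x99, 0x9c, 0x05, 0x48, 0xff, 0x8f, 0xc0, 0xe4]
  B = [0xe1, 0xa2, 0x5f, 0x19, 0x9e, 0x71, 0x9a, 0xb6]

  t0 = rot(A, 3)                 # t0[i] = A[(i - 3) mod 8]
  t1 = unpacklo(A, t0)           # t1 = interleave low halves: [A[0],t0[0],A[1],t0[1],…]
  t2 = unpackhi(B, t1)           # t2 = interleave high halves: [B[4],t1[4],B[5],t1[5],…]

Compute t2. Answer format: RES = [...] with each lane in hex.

RES = [ 0x9e  0x05  0x71  0xe4  0x9a  0x48  0xb6  0x99 ]

  t0: 8f c0 e4 99 9c 05 48 ff
  t1: 99 8f 9c c0 05 e4 48 99
  t2: 9e 05 71 e4 9a 48 b6 99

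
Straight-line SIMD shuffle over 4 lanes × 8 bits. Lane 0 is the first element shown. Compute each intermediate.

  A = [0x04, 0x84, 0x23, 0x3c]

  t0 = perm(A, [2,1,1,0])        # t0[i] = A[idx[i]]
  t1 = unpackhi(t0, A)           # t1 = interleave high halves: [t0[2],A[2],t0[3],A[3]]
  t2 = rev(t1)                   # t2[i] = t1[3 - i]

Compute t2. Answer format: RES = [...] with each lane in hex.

→ t0 |23|84|84|04|
→ t1 |84|23|04|3c|
→ t2 |3c|04|23|84|

RES = [ 0x3c  0x04  0x23  0x84 ]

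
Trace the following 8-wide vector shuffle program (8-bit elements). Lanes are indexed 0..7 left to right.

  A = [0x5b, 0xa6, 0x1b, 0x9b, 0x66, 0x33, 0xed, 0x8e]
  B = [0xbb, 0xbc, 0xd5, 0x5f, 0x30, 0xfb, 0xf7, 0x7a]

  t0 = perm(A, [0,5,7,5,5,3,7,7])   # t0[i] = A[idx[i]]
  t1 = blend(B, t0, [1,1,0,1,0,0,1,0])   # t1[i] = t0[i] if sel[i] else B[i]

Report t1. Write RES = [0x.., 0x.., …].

→ t0 |5b|33|8e|33|33|9b|8e|8e|
→ t1 |5b|33|d5|33|30|fb|8e|7a|

RES = [0x5b, 0x33, 0xd5, 0x33, 0x30, 0xfb, 0x8e, 0x7a]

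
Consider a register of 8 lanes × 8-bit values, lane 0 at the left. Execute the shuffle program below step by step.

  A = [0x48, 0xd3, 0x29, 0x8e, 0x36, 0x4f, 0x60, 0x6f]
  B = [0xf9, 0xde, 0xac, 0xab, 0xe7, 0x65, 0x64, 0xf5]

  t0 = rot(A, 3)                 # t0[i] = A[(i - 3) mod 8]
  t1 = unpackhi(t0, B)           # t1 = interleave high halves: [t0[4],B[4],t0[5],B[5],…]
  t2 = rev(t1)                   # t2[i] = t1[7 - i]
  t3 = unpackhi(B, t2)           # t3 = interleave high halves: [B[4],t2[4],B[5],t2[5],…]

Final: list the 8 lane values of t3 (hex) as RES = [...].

→ t0 |4f|60|6f|48|d3|29|8e|36|
→ t1 |d3|e7|29|65|8e|64|36|f5|
→ t2 |f5|36|64|8e|65|29|e7|d3|
→ t3 |e7|65|65|29|64|e7|f5|d3|

RES = [0xe7, 0x65, 0x65, 0x29, 0x64, 0xe7, 0xf5, 0xd3]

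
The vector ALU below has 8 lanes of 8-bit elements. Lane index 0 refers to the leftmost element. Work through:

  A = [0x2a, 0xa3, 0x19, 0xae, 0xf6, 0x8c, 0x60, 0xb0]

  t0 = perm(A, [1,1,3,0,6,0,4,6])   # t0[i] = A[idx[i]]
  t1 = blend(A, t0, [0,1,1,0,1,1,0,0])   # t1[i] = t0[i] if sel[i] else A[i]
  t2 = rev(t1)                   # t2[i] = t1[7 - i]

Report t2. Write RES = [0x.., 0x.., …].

RES = [ 0xb0  0x60  0x2a  0x60  0xae  0xae  0xa3  0x2a ]

→ t0 |a3|a3|ae|2a|60|2a|f6|60|
→ t1 |2a|a3|ae|ae|60|2a|60|b0|
→ t2 |b0|60|2a|60|ae|ae|a3|2a|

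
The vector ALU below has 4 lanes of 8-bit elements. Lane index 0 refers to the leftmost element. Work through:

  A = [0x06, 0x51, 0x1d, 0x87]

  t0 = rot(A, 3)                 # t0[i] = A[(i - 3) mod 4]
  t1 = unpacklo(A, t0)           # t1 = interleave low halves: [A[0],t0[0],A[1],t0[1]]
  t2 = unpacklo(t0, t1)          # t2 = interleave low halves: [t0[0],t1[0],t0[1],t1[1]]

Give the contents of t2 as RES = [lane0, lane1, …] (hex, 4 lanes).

RES = [0x51, 0x06, 0x1d, 0x51]

→ t0 |51|1d|87|06|
→ t1 |06|51|51|1d|
→ t2 |51|06|1d|51|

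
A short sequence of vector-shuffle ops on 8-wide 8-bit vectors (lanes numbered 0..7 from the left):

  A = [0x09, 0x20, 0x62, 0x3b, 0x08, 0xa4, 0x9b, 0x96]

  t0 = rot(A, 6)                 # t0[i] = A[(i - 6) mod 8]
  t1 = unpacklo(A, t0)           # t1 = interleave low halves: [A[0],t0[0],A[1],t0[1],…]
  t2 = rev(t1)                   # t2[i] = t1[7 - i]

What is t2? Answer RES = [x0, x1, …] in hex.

  t0: 62 3b 08 a4 9b 96 09 20
  t1: 09 62 20 3b 62 08 3b a4
  t2: a4 3b 08 62 3b 20 62 09

RES = [0xa4, 0x3b, 0x08, 0x62, 0x3b, 0x20, 0x62, 0x09]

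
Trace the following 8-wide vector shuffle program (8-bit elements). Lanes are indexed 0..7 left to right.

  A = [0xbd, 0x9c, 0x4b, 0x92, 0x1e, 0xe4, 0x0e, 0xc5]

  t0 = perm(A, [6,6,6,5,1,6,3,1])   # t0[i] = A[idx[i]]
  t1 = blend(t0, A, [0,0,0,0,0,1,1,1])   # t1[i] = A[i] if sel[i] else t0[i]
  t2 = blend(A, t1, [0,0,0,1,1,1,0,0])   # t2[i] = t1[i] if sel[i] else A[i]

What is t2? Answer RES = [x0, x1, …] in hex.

t0 = [0x0e, 0x0e, 0x0e, 0xe4, 0x9c, 0x0e, 0x92, 0x9c]
t1 = [0x0e, 0x0e, 0x0e, 0xe4, 0x9c, 0xe4, 0x0e, 0xc5]
t2 = [0xbd, 0x9c, 0x4b, 0xe4, 0x9c, 0xe4, 0x0e, 0xc5]

RES = [0xbd, 0x9c, 0x4b, 0xe4, 0x9c, 0xe4, 0x0e, 0xc5]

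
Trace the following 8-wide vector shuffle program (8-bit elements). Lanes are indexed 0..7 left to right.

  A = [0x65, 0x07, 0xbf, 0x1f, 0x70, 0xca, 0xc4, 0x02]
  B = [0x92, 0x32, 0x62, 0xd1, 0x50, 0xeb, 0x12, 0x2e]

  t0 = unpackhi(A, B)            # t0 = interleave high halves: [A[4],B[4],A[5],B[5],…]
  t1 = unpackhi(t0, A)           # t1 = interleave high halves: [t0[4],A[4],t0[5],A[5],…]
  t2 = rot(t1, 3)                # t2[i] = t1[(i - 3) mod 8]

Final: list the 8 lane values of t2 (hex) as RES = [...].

RES = [ 0xc4  0x2e  0x02  0xc4  0x70  0x12  0xca  0x02 ]

t0 = [0x70, 0x50, 0xca, 0xeb, 0xc4, 0x12, 0x02, 0x2e]
t1 = [0xc4, 0x70, 0x12, 0xca, 0x02, 0xc4, 0x2e, 0x02]
t2 = [0xc4, 0x2e, 0x02, 0xc4, 0x70, 0x12, 0xca, 0x02]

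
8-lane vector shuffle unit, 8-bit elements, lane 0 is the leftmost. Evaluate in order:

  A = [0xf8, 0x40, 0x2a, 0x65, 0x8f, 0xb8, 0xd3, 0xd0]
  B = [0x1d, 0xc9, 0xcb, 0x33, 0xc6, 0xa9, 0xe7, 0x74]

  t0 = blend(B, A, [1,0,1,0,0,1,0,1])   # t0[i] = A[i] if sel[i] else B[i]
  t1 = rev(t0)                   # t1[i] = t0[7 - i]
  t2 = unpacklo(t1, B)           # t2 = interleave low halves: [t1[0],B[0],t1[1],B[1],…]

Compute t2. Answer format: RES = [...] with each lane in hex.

t0 = [0xf8, 0xc9, 0x2a, 0x33, 0xc6, 0xb8, 0xe7, 0xd0]
t1 = [0xd0, 0xe7, 0xb8, 0xc6, 0x33, 0x2a, 0xc9, 0xf8]
t2 = [0xd0, 0x1d, 0xe7, 0xc9, 0xb8, 0xcb, 0xc6, 0x33]

RES = [0xd0, 0x1d, 0xe7, 0xc9, 0xb8, 0xcb, 0xc6, 0x33]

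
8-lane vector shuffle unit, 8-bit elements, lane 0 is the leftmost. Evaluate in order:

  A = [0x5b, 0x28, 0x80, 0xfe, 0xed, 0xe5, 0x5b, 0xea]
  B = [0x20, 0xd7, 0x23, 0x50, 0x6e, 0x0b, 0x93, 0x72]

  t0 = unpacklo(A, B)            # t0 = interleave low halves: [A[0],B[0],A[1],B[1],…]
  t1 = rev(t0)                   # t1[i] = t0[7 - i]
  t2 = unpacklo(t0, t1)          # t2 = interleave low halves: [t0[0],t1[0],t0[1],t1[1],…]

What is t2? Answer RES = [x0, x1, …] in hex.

RES = [ 0x5b  0x50  0x20  0xfe  0x28  0x23  0xd7  0x80 ]

  t0: 5b 20 28 d7 80 23 fe 50
  t1: 50 fe 23 80 d7 28 20 5b
  t2: 5b 50 20 fe 28 23 d7 80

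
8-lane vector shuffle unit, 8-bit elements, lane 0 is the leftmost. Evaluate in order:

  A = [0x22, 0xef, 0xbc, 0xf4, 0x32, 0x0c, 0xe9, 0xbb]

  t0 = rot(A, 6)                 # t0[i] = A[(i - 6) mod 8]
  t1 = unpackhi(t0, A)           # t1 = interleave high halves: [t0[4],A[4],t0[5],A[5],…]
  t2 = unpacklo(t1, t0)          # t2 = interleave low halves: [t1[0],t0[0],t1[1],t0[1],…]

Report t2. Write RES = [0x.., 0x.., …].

RES = [ 0xe9  0xbc  0x32  0xf4  0xbb  0x32  0x0c  0x0c ]

→ t0 |bc|f4|32|0c|e9|bb|22|ef|
→ t1 |e9|32|bb|0c|22|e9|ef|bb|
→ t2 |e9|bc|32|f4|bb|32|0c|0c|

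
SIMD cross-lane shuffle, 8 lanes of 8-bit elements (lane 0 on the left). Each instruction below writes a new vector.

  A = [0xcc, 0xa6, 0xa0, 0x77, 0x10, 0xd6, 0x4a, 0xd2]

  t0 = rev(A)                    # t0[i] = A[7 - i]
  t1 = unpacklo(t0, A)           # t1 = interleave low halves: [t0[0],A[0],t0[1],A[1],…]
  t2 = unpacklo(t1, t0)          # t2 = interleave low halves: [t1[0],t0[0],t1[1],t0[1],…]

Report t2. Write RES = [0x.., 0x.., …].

  t0: d2 4a d6 10 77 a0 a6 cc
  t1: d2 cc 4a a6 d6 a0 10 77
  t2: d2 d2 cc 4a 4a d6 a6 10

RES = [ 0xd2  0xd2  0xcc  0x4a  0x4a  0xd6  0xa6  0x10 ]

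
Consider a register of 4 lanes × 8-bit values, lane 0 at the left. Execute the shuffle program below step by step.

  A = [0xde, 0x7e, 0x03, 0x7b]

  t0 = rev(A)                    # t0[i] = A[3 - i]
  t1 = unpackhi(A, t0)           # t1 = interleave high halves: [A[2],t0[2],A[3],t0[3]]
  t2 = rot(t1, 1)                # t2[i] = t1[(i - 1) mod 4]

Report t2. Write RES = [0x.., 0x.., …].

RES = [ 0xde  0x03  0x7e  0x7b ]

→ t0 |7b|03|7e|de|
→ t1 |03|7e|7b|de|
→ t2 |de|03|7e|7b|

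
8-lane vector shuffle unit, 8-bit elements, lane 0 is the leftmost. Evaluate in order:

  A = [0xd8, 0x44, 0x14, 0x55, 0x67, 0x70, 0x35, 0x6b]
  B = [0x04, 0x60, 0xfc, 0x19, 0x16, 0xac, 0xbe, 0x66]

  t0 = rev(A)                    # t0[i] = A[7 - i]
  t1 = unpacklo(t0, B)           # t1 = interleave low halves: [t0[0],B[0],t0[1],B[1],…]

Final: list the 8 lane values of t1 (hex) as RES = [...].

RES = [ 0x6b  0x04  0x35  0x60  0x70  0xfc  0x67  0x19 ]

  t0: 6b 35 70 67 55 14 44 d8
  t1: 6b 04 35 60 70 fc 67 19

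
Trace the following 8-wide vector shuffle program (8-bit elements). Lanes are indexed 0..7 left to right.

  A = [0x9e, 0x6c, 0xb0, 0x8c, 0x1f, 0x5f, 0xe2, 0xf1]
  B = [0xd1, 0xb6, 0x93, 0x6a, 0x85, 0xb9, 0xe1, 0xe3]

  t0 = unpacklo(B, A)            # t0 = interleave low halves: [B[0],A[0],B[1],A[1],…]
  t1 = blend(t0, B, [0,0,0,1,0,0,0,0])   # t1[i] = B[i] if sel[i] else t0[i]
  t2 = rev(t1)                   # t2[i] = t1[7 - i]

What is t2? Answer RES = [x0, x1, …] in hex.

→ t0 |d1|9e|b6|6c|93|b0|6a|8c|
→ t1 |d1|9e|b6|6a|93|b0|6a|8c|
→ t2 |8c|6a|b0|93|6a|b6|9e|d1|

RES = [ 0x8c  0x6a  0xb0  0x93  0x6a  0xb6  0x9e  0xd1 ]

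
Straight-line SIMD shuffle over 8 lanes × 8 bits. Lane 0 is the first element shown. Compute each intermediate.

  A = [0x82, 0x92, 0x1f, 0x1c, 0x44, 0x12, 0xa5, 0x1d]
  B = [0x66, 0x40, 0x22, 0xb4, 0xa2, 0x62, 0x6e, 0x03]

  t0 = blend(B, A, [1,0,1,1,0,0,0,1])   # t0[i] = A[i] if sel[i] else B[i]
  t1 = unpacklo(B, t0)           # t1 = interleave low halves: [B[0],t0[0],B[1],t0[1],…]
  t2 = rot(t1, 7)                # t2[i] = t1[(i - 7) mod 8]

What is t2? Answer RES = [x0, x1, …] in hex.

RES = [0x82, 0x40, 0x40, 0x22, 0x1f, 0xb4, 0x1c, 0x66]

t0 = [0x82, 0x40, 0x1f, 0x1c, 0xa2, 0x62, 0x6e, 0x1d]
t1 = [0x66, 0x82, 0x40, 0x40, 0x22, 0x1f, 0xb4, 0x1c]
t2 = [0x82, 0x40, 0x40, 0x22, 0x1f, 0xb4, 0x1c, 0x66]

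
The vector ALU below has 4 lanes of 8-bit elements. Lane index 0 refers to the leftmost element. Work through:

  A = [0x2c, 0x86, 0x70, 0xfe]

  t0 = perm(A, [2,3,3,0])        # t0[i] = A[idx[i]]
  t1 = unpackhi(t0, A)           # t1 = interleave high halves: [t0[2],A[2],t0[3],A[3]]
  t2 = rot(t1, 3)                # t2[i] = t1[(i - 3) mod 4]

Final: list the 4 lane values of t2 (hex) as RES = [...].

t0 = [0x70, 0xfe, 0xfe, 0x2c]
t1 = [0xfe, 0x70, 0x2c, 0xfe]
t2 = [0x70, 0x2c, 0xfe, 0xfe]

RES = [ 0x70  0x2c  0xfe  0xfe ]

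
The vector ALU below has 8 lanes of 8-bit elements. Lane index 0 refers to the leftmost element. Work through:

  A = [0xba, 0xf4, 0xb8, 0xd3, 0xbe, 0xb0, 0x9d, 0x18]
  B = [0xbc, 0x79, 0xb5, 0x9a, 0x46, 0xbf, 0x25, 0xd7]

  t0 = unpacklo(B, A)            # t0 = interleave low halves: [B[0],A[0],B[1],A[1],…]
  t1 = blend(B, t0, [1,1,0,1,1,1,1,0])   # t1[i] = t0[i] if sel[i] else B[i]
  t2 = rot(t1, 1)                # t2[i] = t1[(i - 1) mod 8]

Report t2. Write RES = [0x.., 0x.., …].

→ t0 |bc|ba|79|f4|b5|b8|9a|d3|
→ t1 |bc|ba|b5|f4|b5|b8|9a|d7|
→ t2 |d7|bc|ba|b5|f4|b5|b8|9a|

RES = [0xd7, 0xbc, 0xba, 0xb5, 0xf4, 0xb5, 0xb8, 0x9a]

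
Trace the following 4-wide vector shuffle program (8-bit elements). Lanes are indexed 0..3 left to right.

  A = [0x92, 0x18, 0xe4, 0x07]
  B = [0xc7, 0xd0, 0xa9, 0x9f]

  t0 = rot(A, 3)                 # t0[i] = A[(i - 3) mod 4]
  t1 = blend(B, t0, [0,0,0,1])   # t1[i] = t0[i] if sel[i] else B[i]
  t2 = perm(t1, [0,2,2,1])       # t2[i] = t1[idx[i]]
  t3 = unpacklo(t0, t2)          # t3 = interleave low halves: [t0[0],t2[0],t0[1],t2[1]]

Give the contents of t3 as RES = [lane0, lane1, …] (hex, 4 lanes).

→ t0 |18|e4|07|92|
→ t1 |c7|d0|a9|92|
→ t2 |c7|a9|a9|d0|
→ t3 |18|c7|e4|a9|

RES = [0x18, 0xc7, 0xe4, 0xa9]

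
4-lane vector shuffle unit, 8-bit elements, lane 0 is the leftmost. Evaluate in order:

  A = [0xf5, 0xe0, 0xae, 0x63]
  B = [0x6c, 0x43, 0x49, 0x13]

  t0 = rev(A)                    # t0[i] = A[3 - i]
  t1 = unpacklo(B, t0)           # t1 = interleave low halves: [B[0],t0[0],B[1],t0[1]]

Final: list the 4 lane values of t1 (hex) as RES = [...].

RES = [ 0x6c  0x63  0x43  0xae ]

t0 = [0x63, 0xae, 0xe0, 0xf5]
t1 = [0x6c, 0x63, 0x43, 0xae]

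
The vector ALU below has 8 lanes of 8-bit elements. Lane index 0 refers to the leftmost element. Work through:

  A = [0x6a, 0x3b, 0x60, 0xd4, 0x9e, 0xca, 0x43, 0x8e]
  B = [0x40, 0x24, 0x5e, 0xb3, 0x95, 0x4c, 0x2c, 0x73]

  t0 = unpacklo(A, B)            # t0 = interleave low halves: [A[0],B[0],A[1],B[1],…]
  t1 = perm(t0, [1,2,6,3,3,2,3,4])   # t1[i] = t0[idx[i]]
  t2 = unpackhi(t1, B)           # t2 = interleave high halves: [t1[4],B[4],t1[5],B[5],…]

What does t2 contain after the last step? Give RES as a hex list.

→ t0 |6a|40|3b|24|60|5e|d4|b3|
→ t1 |40|3b|d4|24|24|3b|24|60|
→ t2 |24|95|3b|4c|24|2c|60|73|

RES = [0x24, 0x95, 0x3b, 0x4c, 0x24, 0x2c, 0x60, 0x73]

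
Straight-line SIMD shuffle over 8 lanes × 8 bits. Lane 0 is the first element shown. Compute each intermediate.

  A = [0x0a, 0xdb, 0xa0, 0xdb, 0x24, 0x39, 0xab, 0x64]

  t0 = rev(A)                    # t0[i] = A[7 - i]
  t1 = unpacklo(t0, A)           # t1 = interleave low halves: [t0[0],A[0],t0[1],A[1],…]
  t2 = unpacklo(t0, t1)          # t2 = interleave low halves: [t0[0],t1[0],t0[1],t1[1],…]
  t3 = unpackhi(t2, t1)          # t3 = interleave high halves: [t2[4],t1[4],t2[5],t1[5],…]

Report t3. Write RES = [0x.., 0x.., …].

RES = [ 0x39  0x39  0xab  0xa0  0x24  0x24  0xdb  0xdb ]

→ t0 |64|ab|39|24|db|a0|db|0a|
→ t1 |64|0a|ab|db|39|a0|24|db|
→ t2 |64|64|ab|0a|39|ab|24|db|
→ t3 |39|39|ab|a0|24|24|db|db|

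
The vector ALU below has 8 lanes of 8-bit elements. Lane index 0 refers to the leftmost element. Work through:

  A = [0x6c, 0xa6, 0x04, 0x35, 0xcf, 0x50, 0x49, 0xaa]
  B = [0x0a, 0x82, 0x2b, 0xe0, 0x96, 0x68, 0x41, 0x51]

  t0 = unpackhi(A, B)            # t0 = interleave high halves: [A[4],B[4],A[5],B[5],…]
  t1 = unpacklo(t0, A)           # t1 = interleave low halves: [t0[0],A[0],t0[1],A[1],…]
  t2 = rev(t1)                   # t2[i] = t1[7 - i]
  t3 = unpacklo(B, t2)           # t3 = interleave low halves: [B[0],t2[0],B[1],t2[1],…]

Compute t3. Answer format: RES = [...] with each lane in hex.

RES = [0x0a, 0x35, 0x82, 0x68, 0x2b, 0x04, 0xe0, 0x50]

  t0: cf 96 50 68 49 41 aa 51
  t1: cf 6c 96 a6 50 04 68 35
  t2: 35 68 04 50 a6 96 6c cf
  t3: 0a 35 82 68 2b 04 e0 50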